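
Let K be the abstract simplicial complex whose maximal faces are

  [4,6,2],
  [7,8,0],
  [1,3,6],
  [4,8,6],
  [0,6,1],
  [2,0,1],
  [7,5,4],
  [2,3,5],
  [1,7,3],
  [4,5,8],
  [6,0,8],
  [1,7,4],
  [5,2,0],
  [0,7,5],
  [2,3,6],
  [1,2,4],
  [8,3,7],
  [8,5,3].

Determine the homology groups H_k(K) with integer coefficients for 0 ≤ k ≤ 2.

We work with the vertex ordering 0 < 1 < 2 < 3 < 4 < 5 < 6 < 7 < 8. The simplices of K, each written with vertices in increasing order, are:

  0-simplices (9): [0], [1], [2], [3], [4], [5], [6], [7], [8]
  1-simplices (27): (27 of them)
  2-simplices (18): [0,1,2], [0,1,6], [0,2,5], [0,5,7], [0,6,8], [0,7,8], [1,2,4], [1,3,6], [1,3,7], [1,4,7], [2,3,5], [2,3,6], [2,4,6], [3,5,8], [3,7,8], [4,5,7], [4,5,8], [4,6,8]

so the chain groups are C_0 ≅ Z^9, C_1 ≅ Z^27, C_2 ≅ Z^18.

The boundary map ∂_1: C_1 → C_0 sends each edge [p,q] (with p < q) to q − p.
As a 9×27 matrix over Z this has rank 8, with invariant factors (1,1,1,1,1,1,1,1).

∂_2: C_2 → C_1 sends each 2-simplex [p,q,r] to [q,r] − [p,r] + [p,q]. For instance
  ∂[0,1,2] = [1,2] − [0,2] + [0,1],
  ∂[3,7,8] = [7,8] − [3,8] + [3,7].
The resulting 27×18 matrix has rank 18, and its Smith normal form has invariant factors (1,1,1,1,1,1,1,1,1,1,1,1,1,1,1,1,1,2).

From H_k ≅ ker(∂_k) / im(∂_{k+1}) we obtain:

  H_0: rank C_0 − rank ∂_1 = 9 − 8 = 1, and the invariant factors of ∂_1 are all 1, so H_0 = Z.
  H_1: rank ker ∂_1 − rank ∂_2 = (27 − 8) − 18 = 1, and ∂_2 has invariant factor 2 > 1, so H_1 = Z ⊕ Z_2.
  H_2: rank ker ∂_2 − rank ∂_3 = (18 − 18) − 0 = 0, and there is no ∂_3, so H_2 = 0.

As a check, the Euler characteristic is 9 − 27 + 18 = 0, which agrees with 1 − 1 + 0 = 0.

H_0 ≅ Z,  H_1 ≅ Z ⊕ Z_2,  H_2 = 0.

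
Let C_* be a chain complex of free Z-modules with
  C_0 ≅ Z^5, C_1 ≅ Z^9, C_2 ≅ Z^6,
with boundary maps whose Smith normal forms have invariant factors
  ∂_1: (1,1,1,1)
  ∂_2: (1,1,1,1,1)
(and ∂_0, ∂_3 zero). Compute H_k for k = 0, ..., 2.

H_0: b_0 = 5 − 0 − 4 = 1; torsion from ∂_1 factors > 1: none. So H_0 ≅ Z.
H_1: b_1 = 9 − 4 − 5 = 0; torsion from ∂_2 factors > 1: none. So H_1 ≅ 0.
H_2: b_2 = 6 − 5 − 0 = 1; torsion from ∂_3 factors > 1: none. So H_2 ≅ Z.

H_0 ≅ Z,  H_1 = 0,  H_2 ≅ Z.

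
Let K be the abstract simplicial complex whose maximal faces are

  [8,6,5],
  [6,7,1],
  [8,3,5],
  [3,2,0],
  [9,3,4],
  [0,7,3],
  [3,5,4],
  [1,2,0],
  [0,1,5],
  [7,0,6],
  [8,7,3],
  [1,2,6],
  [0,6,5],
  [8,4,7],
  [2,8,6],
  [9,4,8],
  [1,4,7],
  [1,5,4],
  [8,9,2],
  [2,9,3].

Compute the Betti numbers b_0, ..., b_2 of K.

b_0 = 1, b_1 = 1, b_2 = 0.

Fix the vertex order 0 < 1 < 2 < 3 < 4 < 5 < 6 < 7 < 8 < 9 and write every simplex with vertices in increasing order. Then dim K = 2 and the simplices of K are:

  0-simplices (10): [0], [1], [2], [3], [4], [5], [6], [7], [8], [9]
  1-simplices (30): (30 of them)
  2-simplices (20): (20 of them)

Hence C_0 ≅ Z^10, C_1 ≅ Z^30, C_2 ≅ Z^20.

The boundary map ∂_1: C_1 → C_0 sends each edge [p,q] (with p < q) to q − p. For instance
  ∂[4,5] = [5] − [4].
The 10×30 boundary matrix has rank 9 and Smith normal form diag(1,1,1,1,1,1,1,1,1).

∂_2: C_2 → C_1 acts by ∂[p,q,r] = [q,r] − [p,r] + [p,q]. For instance
  ∂[3,4,9] = [4,9] − [3,9] + [3,4],
  ∂[1,2,6] = [2,6] − [1,6] + [1,2].
As a 30×20 matrix over Z this has rank 20, with invariant factors (1,1,1,1,1,1,1,1,1,1,1,1,1,1,1,1,1,1,1,2).

Reading off H_k = ker ∂_k / im ∂_{k+1}:

  H_0: rank C_0 − rank ∂_1 = 10 − 9 = 1, and the invariant factors of ∂_1 are all 1, so H_0 ≅ Z.
  H_1: rank ker ∂_1 − rank ∂_2 = (30 − 9) − 20 = 1, and ∂_2 has invariant factor 2 > 1, so H_1 ≅ Z ⊕ Z/2.
  H_2: rank ker ∂_2 − rank ∂_3 = (20 − 20) − 0 = 0, and there is no ∂_3, so H_2 ≅ 0.

Hence the Betti numbers are b_0 = 1, b_1 = 1, b_2 = 0.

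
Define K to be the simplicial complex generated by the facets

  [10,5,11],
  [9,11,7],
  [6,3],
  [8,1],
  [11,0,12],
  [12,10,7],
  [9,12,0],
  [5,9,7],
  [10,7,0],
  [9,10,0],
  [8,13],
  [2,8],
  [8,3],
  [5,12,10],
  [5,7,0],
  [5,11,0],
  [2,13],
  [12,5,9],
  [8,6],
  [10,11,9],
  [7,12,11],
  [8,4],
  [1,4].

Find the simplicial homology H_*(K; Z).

H_0 = Z^2,  H_1 = Z^5,  H_2 = Z.

K has 14 vertices, 30 edges, 14 triangles.
rank ∂_0 = 0, rank ∂_1 = 12 ⇒ b_0 = 14 − 0 − 12 = 2; all invariant factors of ∂_1 are 1 so no torsion. So H_0 = Z^2.
rank ∂_1 = 12, rank ∂_2 = 13 ⇒ b_1 = 30 − 12 − 13 = 5; all invariant factors of ∂_2 are 1 so no torsion. So H_1 = Z^5.
rank ∂_2 = 13, rank ∂_3 = 0 ⇒ b_2 = 14 − 13 − 0 = 1. So H_2 = Z.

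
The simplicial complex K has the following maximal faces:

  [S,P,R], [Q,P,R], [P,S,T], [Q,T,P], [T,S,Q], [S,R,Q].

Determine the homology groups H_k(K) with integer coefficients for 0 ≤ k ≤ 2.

H_0 = Z,  H_1 = 0,  H_2 = Z.

Take the total order P < Q < R < S < T on the vertex set. Then K (dimension 2) consists of the simplices:

  0-simplices (5): P, Q, R, S, T
  1-simplices (9): PQ, PR, PS, PT, QR, QS, QT, RS, ST
  2-simplices (6): PQR, PQT, PRS, PST, QRS, QST

so the chain groups are C_0 ≅ Z^5, C_1 ≅ Z^9, C_2 ≅ Z^6.

The boundary map ∂_1: C_1 → C_0 is given by ∂[p,q] = [q] − [p]. For instance
  ∂QR = R − Q.
As a 5×9 matrix over Z this has rank 4, with invariant factors (1,1,1,1).

The boundary map ∂_2: C_2 → C_1 acts by ∂[p,q,r] = [q,r] − [p,r] + [p,q]. For instance
  ∂PQR = QR − PR + PQ,
  ∂PST = ST − PT + PS.
As a 9×6 matrix over Z this has rank 5, with invariant factors (1,1,1,1,1).

Now H_k = ker ∂_k / im ∂_{k+1}, so:

  H_0: rank C_0 − rank ∂_1 = 5 − 4 = 1, and the invariant factors of ∂_1 are all 1, so H_0 = Z.
  H_1: rank ker ∂_1 − rank ∂_2 = (9 − 4) − 5 = 0, and the invariant factors of ∂_2 are all 1, so H_1 = 0.
  H_2: rank ker ∂_2 − rank ∂_3 = (6 − 5) − 0 = 1, and there is no ∂_3, so H_2 = Z.

As a check, the Euler characteristic is 5 − 9 + 6 = 2, which agrees with 1 − 0 + 1 = 2.
(K is a triangulation of the 2-sphere S^2.)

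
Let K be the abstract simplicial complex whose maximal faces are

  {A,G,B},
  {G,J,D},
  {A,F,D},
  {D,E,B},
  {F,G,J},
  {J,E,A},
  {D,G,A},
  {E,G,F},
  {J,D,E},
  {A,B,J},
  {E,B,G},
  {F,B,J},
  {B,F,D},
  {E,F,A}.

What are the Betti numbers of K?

Order the vertices as A < B < D < E < F < G < J. Listing each simplex with vertices in this order, K has dimension 2 with simplices:

  0-simplices (7): A, B, D, E, F, G, J
  1-simplices (21): AB, AD, AE, AF, AG, AJ, BD, BE, BF, BG, BJ, DE, DF, DG, DJ, EF, EG, EJ, FG, FJ, GJ
  2-simplices (14): ABG, ABJ, ADF, ADG, AEF, AEJ, BDE, BDF, BEG, BFJ, DEJ, DGJ, EFG, FGJ

Hence C_0 ≅ Z^7, C_1 ≅ Z^21, C_2 ≅ Z^14.

The boundary map ∂_1: C_1 → C_0 sends each edge [p,q] (with p < q) to q − p. For instance
  ∂AG = G − A.
The resulting 7×21 matrix has rank 6, and its Smith normal form has invariant factors (1,1,1,1,1,1).

The boundary map ∂_2: C_2 → C_1 maps a triangle to the signed sum of its edges. For instance
  ∂BDF = DF − BF + BD,
  ∂BEG = EG − BG + BE.
As a 21×14 matrix over Z this has rank 13, with invariant factors (1,1,1,1,1,1,1,1,1,1,1,1,1).

Now H_k = ker ∂_k / im ∂_{k+1}, so:

  H_0: rank C_0 − rank ∂_1 = 7 − 6 = 1, and the invariant factors of ∂_1 are all 1, so H_0 = Z.
  H_1: rank ker ∂_1 − rank ∂_2 = (21 − 6) − 13 = 2, and the invariant factors of ∂_2 are all 1, so H_1 = Z^2.
  H_2: rank ker ∂_2 − rank ∂_3 = (14 − 13) − 0 = 1, and there is no ∂_3, so H_2 = Z.

Hence the Betti numbers are b_0 = 1, b_1 = 2, b_2 = 1.

b_0 = 1, b_1 = 2, b_2 = 1.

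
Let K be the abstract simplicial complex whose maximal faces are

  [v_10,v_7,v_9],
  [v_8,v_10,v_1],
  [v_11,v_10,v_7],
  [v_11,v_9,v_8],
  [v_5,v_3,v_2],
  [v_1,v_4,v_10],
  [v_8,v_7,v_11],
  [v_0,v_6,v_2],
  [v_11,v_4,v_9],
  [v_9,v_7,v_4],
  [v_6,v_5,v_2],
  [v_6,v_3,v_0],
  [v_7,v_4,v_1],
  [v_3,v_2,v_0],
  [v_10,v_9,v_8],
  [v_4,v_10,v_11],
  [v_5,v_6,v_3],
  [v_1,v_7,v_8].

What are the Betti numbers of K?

b_0 = 2, b_1 = 0, b_2 = 1.

Fix the vertex order v_0 < v_1 < v_2 < v_3 < v_4 < v_5 < v_6 < v_7 < v_8 < v_9 < v_10 < v_11 and write every simplex with vertices in increasing order. Then dim K = 2 and the simplices of K are:

  0-simplices (12): [v_0], [v_1], [v_2], [v_3], [v_4], [v_5], [v_6], [v_7], [v_8], [v_9], [v_10], [v_11]
  1-simplices (27): (27 of them)
  2-simplices (18): (18 of them)

giving chain groups C_0 ≅ Z^12, C_1 ≅ Z^27, C_2 ≅ Z^18.

The boundary map ∂_1: C_1 → C_0 sends each edge [p,q] (with p < q) to q − p. For instance
  ∂[v_7,v_8] = [v_8] − [v_7].
This gives a 12×27 integer matrix of rank 10; reducing to Smith normal form yields diagonal entries (1,1,1,1,1,1,1,1,1,1).

Boundary ∂_2: C_2 → C_1 maps a triangle to the signed sum of its edges. For instance
  ∂[v_0,v_2,v_3] = [v_2,v_3] − [v_0,v_3] + [v_0,v_2],
  ∂[v_1,v_4,v_10] = [v_4,v_10] − [v_1,v_10] + [v_1,v_4].
As a 27×18 matrix over Z this has rank 17, with invariant factors (1,1,1,1,1,1,1,1,1,1,1,1,1,1,1,1,2).

Reading off H_k = ker ∂_k / im ∂_{k+1}:

  H_0: rank C_0 − rank ∂_1 = 12 − 10 = 2, and the invariant factors of ∂_1 are all 1, so H_0 ≅ Z^2.
  H_1: rank ker ∂_1 − rank ∂_2 = (27 − 10) − 17 = 0, and ∂_2 has invariant factor 2 > 1, so H_1 ≅ Z/2.
  H_2: rank ker ∂_2 − rank ∂_3 = (18 − 17) − 0 = 1, and there is no ∂_3, so H_2 ≅ Z.

(K is a triangulation of the disjoint union of the real projective plane RP^2 and the 2-sphere S^2.)

Hence the Betti numbers are b_0 = 2, b_1 = 0, b_2 = 1.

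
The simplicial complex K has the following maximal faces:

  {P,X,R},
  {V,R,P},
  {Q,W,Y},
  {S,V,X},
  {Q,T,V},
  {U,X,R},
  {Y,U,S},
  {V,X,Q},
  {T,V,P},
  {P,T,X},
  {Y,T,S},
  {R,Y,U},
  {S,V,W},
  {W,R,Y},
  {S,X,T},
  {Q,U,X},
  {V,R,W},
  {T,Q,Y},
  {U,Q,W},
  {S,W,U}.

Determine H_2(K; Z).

Take the total order P < Q < R < S < T < U < V < W < X < Y on the vertex set. Then K (dimension 2) consists of the simplices:

  0-simplices (10): P, Q, R, S, T, U, V, W, X, Y
  1-simplices (30): PR, PT, PV, PX, QT, QU, QV, QW, QX, QY, RU, RV, RW, RX, RY, ST, SU, SV, SW, SX, SY, TV, TX, TY, UW, UX, UY, VW, VX, WY
  2-simplices (20): PRV, PRX, PTV, PTX, QTV, QTY, QUW, QUX, QVX, QWY, RUX, RUY, RVW, RWY, STX, STY, SUW, SUY, SVW, SVX

so the chain groups are C_0 ≅ Z^10, C_1 ≅ Z^30, C_2 ≅ Z^20.

Boundary ∂_1: C_1 → C_0 sends each edge [p,q] (with p < q) to q − p.
As a 10×30 matrix over Z this has rank 9, with invariant factors (1,1,1,1,1,1,1,1,1).

∂_2: C_2 → C_1 sends each 2-simplex [p,q,r] to [q,r] − [p,r] + [p,q]. For instance
  ∂QTY = TY − QY + QT,
  ∂QUW = UW − QW + QU.
As a 30×20 matrix over Z this has rank 20, with invariant factors (1,1,1,1,1,1,1,1,1,1,1,1,1,1,1,1,1,1,1,2).

Computing H_k = (kernel of ∂_k) / (image of ∂_{k+1}):

  H_2: rank ker ∂_2 − rank ∂_3 = (20 − 20) − 0 = 0, and there is no ∂_3, so H_2 ≅ 0.

H_2 ≅ 0.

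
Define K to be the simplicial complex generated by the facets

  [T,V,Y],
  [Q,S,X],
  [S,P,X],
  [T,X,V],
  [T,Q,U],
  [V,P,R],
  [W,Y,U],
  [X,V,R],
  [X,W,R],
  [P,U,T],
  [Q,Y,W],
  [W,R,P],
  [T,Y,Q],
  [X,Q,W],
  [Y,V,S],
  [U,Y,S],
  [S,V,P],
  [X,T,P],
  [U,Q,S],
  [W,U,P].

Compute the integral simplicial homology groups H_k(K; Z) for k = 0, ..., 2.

Order the vertices as P < Q < R < S < T < U < V < W < X < Y. Listing each simplex with vertices in this order, K has dimension 2 with simplices:

  0-simplices (10): P, Q, R, S, T, U, V, W, X, Y
  1-simplices (30): PR, PS, PT, PU, PV, PW, PX, QS, QT, QU, QW, QX, QY, RV, RW, RX, SU, SV, SX, SY, TU, TV, TX, TY, UW, UY, VX, VY, WX, WY
  2-simplices (20): PRV, PRW, PSV, PSX, PTU, PTX, PUW, QSU, QSX, QTU, QTY, QWX, QWY, RVX, RWX, SUY, SVY, TVX, TVY, UWY

Hence C_0 ≅ Z^10, C_1 ≅ Z^30, C_2 ≅ Z^20.

∂_1: C_1 → C_0 maps an edge to its endpoints' difference, ∂[p,q] = q − p.
As a 10×30 matrix over Z this has rank 9, with invariant factors (1,1,1,1,1,1,1,1,1).

The boundary map ∂_2: C_2 → C_1 maps a triangle to the signed sum of its edges. For instance
  ∂QWX = WX − QX + QW,
  ∂QTU = TU − QU + QT.
As a 30×20 matrix over Z this has rank 20, with invariant factors (1,1,1,1,1,1,1,1,1,1,1,1,1,1,1,1,1,1,1,2).

Reading off H_k = ker ∂_k / im ∂_{k+1}:

  H_0: rank C_0 − rank ∂_1 = 10 − 9 = 1, and the invariant factors of ∂_1 are all 1, so H_0 = Z.
  H_1: rank ker ∂_1 − rank ∂_2 = (30 − 9) − 20 = 1, and ∂_2 has invariant factor 2 > 1, so H_1 = Z ⊕ Z/2Z.
  H_2: rank ker ∂_2 − rank ∂_3 = (20 − 20) − 0 = 0, and there is no ∂_3, so H_2 = 0.

H_0 = Z,  H_1 = Z ⊕ Z/2Z,  H_2 = 0.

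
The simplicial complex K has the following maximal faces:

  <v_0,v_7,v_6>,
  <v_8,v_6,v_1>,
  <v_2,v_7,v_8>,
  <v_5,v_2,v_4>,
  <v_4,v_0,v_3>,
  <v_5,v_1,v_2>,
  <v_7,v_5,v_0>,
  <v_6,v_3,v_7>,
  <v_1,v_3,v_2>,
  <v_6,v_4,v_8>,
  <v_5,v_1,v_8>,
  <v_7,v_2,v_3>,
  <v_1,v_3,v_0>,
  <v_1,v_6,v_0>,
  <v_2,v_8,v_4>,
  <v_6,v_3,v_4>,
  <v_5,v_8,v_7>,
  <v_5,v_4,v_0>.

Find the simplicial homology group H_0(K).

H_0 = Z.

Order the vertices as v_0 < v_1 < v_2 < v_3 < v_4 < v_5 < v_6 < v_7 < v_8. Listing each simplex with vertices in this order, K has dimension 2 with simplices:

  0-simplices (9): [v_0], [v_1], [v_2], [v_3], [v_4], [v_5], [v_6], [v_7], [v_8]
  1-simplices (27): (27 of them)
  2-simplices (18): (18 of them)

so the chain groups are C_0 ≅ Z^9, C_1 ≅ Z^27, C_2 ≅ Z^18.

∂_1: C_1 → C_0 sends each edge [p,q] (with p < q) to q − p. For instance
  ∂[v_2,v_3] = [v_3] − [v_2].
This gives a 9×27 integer matrix of rank 8; reducing to Smith normal form yields diagonal entries (1,1,1,1,1,1,1,1).

Boundary ∂_2: C_2 → C_1 sends each 2-simplex [p,q,r] to [q,r] − [p,r] + [p,q]. For instance
  ∂[v_1,v_6,v_8] = [v_6,v_8] − [v_1,v_8] + [v_1,v_6],
  ∂[v_2,v_4,v_5] = [v_4,v_5] − [v_2,v_5] + [v_2,v_4].
This gives a 27×18 integer matrix of rank 18; reducing to Smith normal form yields diagonal entries (1,1,1,1,1,1,1,1,1,1,1,1,1,1,1,1,1,2).

From H_k ≅ ker(∂_k) / im(∂_{k+1}) we obtain:

  H_0: rank C_0 − rank ∂_1 = 9 − 8 = 1, and the invariant factors of ∂_1 are all 1, so H_0 ≅ Z.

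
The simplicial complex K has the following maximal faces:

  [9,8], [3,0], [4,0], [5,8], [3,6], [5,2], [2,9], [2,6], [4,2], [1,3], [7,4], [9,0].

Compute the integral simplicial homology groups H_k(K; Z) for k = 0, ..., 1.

We work with the vertex ordering 0 < 1 < 2 < 3 < 4 < 5 < 6 < 7 < 8 < 9. The simplices of K, each written with vertices in increasing order, are:

  0-simplices (10): [0], [1], [2], [3], [4], [5], [6], [7], [8], [9]
  1-simplices (12): [0,3], [0,4], [0,9], [1,3], [2,4], [2,5], [2,6], [2,9], [3,6], [4,7], [5,8], [8,9]

giving chain groups C_0 ≅ Z^10, C_1 ≅ Z^12.

The boundary map ∂_1: C_1 → C_0 maps an edge to its endpoints' difference, ∂[p,q] = q − p. For instance
  ∂[2,4] = [4] − [2].
The 10×12 boundary matrix has rank 9 and Smith normal form diag(1,1,1,1,1,1,1,1,1).

Computing H_k = (kernel of ∂_k) / (image of ∂_{k+1}):

  H_0: rank C_0 − rank ∂_1 = 10 − 9 = 1, and the invariant factors of ∂_1 are all 1, so H_0 = Z.
  H_1: rank ker ∂_1 − rank ∂_2 = (12 − 9) − 0 = 3, and there is no ∂_2, so H_1 = Z^3.

H_0 ≅ Z,  H_1 ≅ Z^3.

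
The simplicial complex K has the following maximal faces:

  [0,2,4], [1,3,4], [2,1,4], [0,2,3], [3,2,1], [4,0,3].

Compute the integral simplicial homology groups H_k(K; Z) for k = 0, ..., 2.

H_0 = Z,  H_1 = 0,  H_2 = Z.

We work with the vertex ordering 0 < 1 < 2 < 3 < 4. The simplices of K, each written with vertices in increasing order, are:

  0-simplices (5): [0], [1], [2], [3], [4]
  1-simplices (9): [0,2], [0,3], [0,4], [1,2], [1,3], [1,4], [2,3], [2,4], [3,4]
  2-simplices (6): [0,2,3], [0,2,4], [0,3,4], [1,2,3], [1,2,4], [1,3,4]

Hence C_0 ≅ Z^5, C_1 ≅ Z^9, C_2 ≅ Z^6.

The boundary map ∂_1: C_1 → C_0 sends each edge [p,q] (with p < q) to q − p.
The 5×9 boundary matrix has rank 4 and Smith normal form diag(1,1,1,1).

∂_2: C_2 → C_1 sends each 2-simplex [p,q,r] to [q,r] − [p,r] + [p,q]. For instance
  ∂[0,3,4] = [3,4] − [0,4] + [0,3],
  ∂[1,2,4] = [2,4] − [1,4] + [1,2].
The resulting 9×6 matrix has rank 5, and its Smith normal form has invariant factors (1,1,1,1,1).

Computing H_k = (kernel of ∂_k) / (image of ∂_{k+1}):

  H_0: rank C_0 − rank ∂_1 = 5 − 4 = 1, and the invariant factors of ∂_1 are all 1, so H_0 = Z.
  H_1: rank ker ∂_1 − rank ∂_2 = (9 − 4) − 5 = 0, and the invariant factors of ∂_2 are all 1, so H_1 = 0.
  H_2: rank ker ∂_2 − rank ∂_3 = (6 − 5) − 0 = 1, and there is no ∂_3, so H_2 = Z.

As a check, the Euler characteristic is 5 − 9 + 6 = 2, which agrees with 1 − 0 + 1 = 2.
(K is a triangulation of the 2-sphere S^2.)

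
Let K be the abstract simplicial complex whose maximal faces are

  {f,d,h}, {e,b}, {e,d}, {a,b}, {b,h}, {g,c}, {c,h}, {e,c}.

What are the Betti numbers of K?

b_0 = 1, b_1 = 2, b_2 = 0.

Fix the vertex order a < b < c < d < e < f < g < h and write every simplex with vertices in increasing order. Then dim K = 2 and the simplices of K are:

  0-simplices (8): a, b, c, d, e, f, g, h
  1-simplices (10): ab, be, bh, ce, cg, ch, de, df, dh, fh
  2-simplices (1): dfh

giving chain groups C_0 ≅ Z^8, C_1 ≅ Z^10, C_2 ≅ Z^1.

Boundary ∂_1: C_1 → C_0 maps an edge to its endpoints' difference, ∂[p,q] = q − p. For instance
  ∂ch = h − c.
This gives a 8×10 integer matrix of rank 7; reducing to Smith normal form yields diagonal entries (1,1,1,1,1,1,1).

∂_2: C_2 → C_1 acts by ∂[p,q,r] = [q,r] − [p,r] + [p,q]. For instance
  ∂dfh = fh − dh + df.
This gives a 10×1 integer matrix of rank 1; reducing to Smith normal form yields diagonal entries (1).

Computing H_k = (kernel of ∂_k) / (image of ∂_{k+1}):

  H_0: rank C_0 − rank ∂_1 = 8 − 7 = 1, and the invariant factors of ∂_1 are all 1, so H_0 ≅ Z.
  H_1: rank ker ∂_1 − rank ∂_2 = (10 − 7) − 1 = 2, and the invariant factors of ∂_2 are all 1, so H_1 ≅ Z^2.
  H_2: rank ker ∂_2 − rank ∂_3 = (1 − 1) − 0 = 0, and there is no ∂_3, so H_2 ≅ 0.

As a check, the Euler characteristic is 8 − 10 + 1 = -1, which agrees with 1 − 2 + 0 = -1.

Hence the Betti numbers are b_0 = 1, b_1 = 2, b_2 = 0.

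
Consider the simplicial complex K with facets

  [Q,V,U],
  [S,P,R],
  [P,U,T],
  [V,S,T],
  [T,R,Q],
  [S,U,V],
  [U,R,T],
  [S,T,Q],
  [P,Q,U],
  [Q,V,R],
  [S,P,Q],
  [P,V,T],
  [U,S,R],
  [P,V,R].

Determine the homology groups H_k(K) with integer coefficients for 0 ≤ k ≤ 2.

H_0 = Z,  H_1 = Z^2,  H_2 = Z.

Order the vertices as P < Q < R < S < T < U < V. Listing each simplex with vertices in this order, K has dimension 2 with simplices:

  0-simplices (7): P, Q, R, S, T, U, V
  1-simplices (21): PQ, PR, PS, PT, PU, PV, QR, QS, QT, QU, QV, RS, RT, RU, RV, ST, SU, SV, TU, TV, UV
  2-simplices (14): PQS, PQU, PRS, PRV, PTU, PTV, QRT, QRV, QST, QUV, RSU, RTU, STV, SUV

so the chain groups are C_0 ≅ Z^7, C_1 ≅ Z^21, C_2 ≅ Z^14.

∂_1: C_1 → C_0 maps an edge to its endpoints' difference, ∂[p,q] = q − p. For instance
  ∂PT = T − P.
This gives a 7×21 integer matrix of rank 6; reducing to Smith normal form yields diagonal entries (1,1,1,1,1,1).

The boundary map ∂_2: C_2 → C_1 sends each 2-simplex [p,q,r] to [q,r] − [p,r] + [p,q]. For instance
  ∂PQS = QS − PS + PQ,
  ∂RTU = TU − RU + RT.
The 21×14 boundary matrix has rank 13 and Smith normal form diag(1,1,1,1,1,1,1,1,1,1,1,1,1).

Now H_k = ker ∂_k / im ∂_{k+1}, so:

  H_0: rank C_0 − rank ∂_1 = 7 − 6 = 1, and the invariant factors of ∂_1 are all 1, so H_0 = Z.
  H_1: rank ker ∂_1 − rank ∂_2 = (21 − 6) − 13 = 2, and the invariant factors of ∂_2 are all 1, so H_1 = Z^2.
  H_2: rank ker ∂_2 − rank ∂_3 = (14 − 13) − 0 = 1, and there is no ∂_3, so H_2 = Z.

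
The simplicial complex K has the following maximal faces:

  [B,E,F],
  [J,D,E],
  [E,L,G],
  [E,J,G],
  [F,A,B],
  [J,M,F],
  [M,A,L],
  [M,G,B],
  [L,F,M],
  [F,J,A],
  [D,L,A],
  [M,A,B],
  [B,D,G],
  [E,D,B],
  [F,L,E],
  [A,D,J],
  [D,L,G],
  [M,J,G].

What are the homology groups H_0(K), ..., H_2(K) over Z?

Fix the vertex order A < B < D < E < F < G < J < L < M and write every simplex with vertices in increasing order. Then dim K = 2 and the simplices of K are:

  0-simplices (9): A, B, D, E, F, G, J, L, M
  1-simplices (27): AB, AD, AF, AJ, AL, AM, BD, BE, BF, BG, BM, DE, DG, DJ, DL, EF, EG, EJ, EL, FJ, FL, FM, GJ, GL, GM, JM, LM
  2-simplices (18): ABF, ABM, ADJ, ADL, AFJ, ALM, BDE, BDG, BEF, BGM, DEJ, DGL, EFL, EGJ, EGL, FJM, FLM, GJM

so the chain groups are C_0 ≅ Z^9, C_1 ≅ Z^27, C_2 ≅ Z^18.

∂_1: C_1 → C_0 is given by ∂[p,q] = [q] − [p]. For instance
  ∂AL = L − A.
This gives a 9×27 integer matrix of rank 8; reducing to Smith normal form yields diagonal entries (1,1,1,1,1,1,1,1).

Boundary ∂_2: C_2 → C_1 maps a triangle to the signed sum of its edges. For instance
  ∂ALM = LM − AM + AL,
  ∂FJM = JM − FM + FJ.
The 27×18 boundary matrix has rank 18 and Smith normal form diag(1,1,1,1,1,1,1,1,1,1,1,1,1,1,1,1,1,2).

Computing H_k = (kernel of ∂_k) / (image of ∂_{k+1}):

  H_0: rank C_0 − rank ∂_1 = 9 − 8 = 1, and the invariant factors of ∂_1 are all 1, so H_0 ≅ Z.
  H_1: rank ker ∂_1 − rank ∂_2 = (27 − 8) − 18 = 1, and ∂_2 has invariant factor 2 > 1, so H_1 ≅ Z ⊕ Z/2.
  H_2: rank ker ∂_2 − rank ∂_3 = (18 − 18) − 0 = 0, and there is no ∂_3, so H_2 ≅ 0.

(K is a triangulation of the Klein bottle.)

H_0 ≅ Z,  H_1 ≅ Z ⊕ Z/2,  H_2 = 0.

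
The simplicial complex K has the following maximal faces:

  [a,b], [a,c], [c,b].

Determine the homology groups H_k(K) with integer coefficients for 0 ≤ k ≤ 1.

We work with the vertex ordering a < b < c. The simplices of K, each written with vertices in increasing order, are:

  0-simplices (3): a, b, c
  1-simplices (3): ab, ac, bc

Hence C_0 ≅ Z^3, C_1 ≅ Z^3.

The boundary map ∂_1: C_1 → C_0 maps an edge to its endpoints' difference, ∂[p,q] = q − p. For instance
  ∂bc = c − b.
The resulting 3×3 matrix has rank 2, and its Smith normal form has invariant factors (1,1).

From H_k ≅ ker(∂_k) / im(∂_{k+1}) we obtain:

  H_0: rank C_0 − rank ∂_1 = 3 − 2 = 1, and the invariant factors of ∂_1 are all 1, so H_0 = Z.
  H_1: rank ker ∂_1 − rank ∂_2 = (3 − 2) − 0 = 1, and there is no ∂_2, so H_1 = Z.

As a check, the Euler characteristic is 3 − 3 = 0, which agrees with 1 − 1 = 0.

H_0 = Z,  H_1 = Z.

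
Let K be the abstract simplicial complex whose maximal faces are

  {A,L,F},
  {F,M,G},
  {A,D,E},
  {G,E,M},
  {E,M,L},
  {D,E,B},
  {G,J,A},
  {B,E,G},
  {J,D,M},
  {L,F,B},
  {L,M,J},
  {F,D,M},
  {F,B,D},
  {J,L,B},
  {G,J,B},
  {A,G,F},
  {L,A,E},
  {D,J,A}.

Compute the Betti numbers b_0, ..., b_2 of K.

b_0 = 1, b_1 = 2, b_2 = 1.

Fix the vertex order A < B < D < E < F < G < J < L < M and write every simplex with vertices in increasing order. Then dim K = 2 and the simplices of K are:

  0-simplices (9): A, B, D, E, F, G, J, L, M
  1-simplices (27): AD, AE, AF, AG, AJ, AL, BD, BE, BF, BG, BJ, BL, DE, DF, DJ, DM, EG, EL, EM, FG, FL, FM, GJ, GM, JL, JM, LM
  2-simplices (18): ADE, ADJ, AEL, AFG, AFL, AGJ, BDE, BDF, BEG, BFL, BGJ, BJL, DFM, DJM, EGM, ELM, FGM, JLM

so the chain groups are C_0 ≅ Z^9, C_1 ≅ Z^27, C_2 ≅ Z^18.

The boundary map ∂_1: C_1 → C_0 is given by ∂[p,q] = [q] − [p]. For instance
  ∂DM = M − D.
The resulting 9×27 matrix has rank 8, and its Smith normal form has invariant factors (1,1,1,1,1,1,1,1).

∂_2: C_2 → C_1 sends each 2-simplex [p,q,r] to [q,r] − [p,r] + [p,q]. For instance
  ∂EGM = GM − EM + EG,
  ∂BEG = EG − BG + BE.
The 27×18 boundary matrix has rank 17 and Smith normal form diag(1,1,1,1,1,1,1,1,1,1,1,1,1,1,1,1,1).

Now H_k = ker ∂_k / im ∂_{k+1}, so:

  H_0: rank C_0 − rank ∂_1 = 9 − 8 = 1, and the invariant factors of ∂_1 are all 1, so H_0 ≅ Z.
  H_1: rank ker ∂_1 − rank ∂_2 = (27 − 8) − 17 = 2, and the invariant factors of ∂_2 are all 1, so H_1 ≅ Z^2.
  H_2: rank ker ∂_2 − rank ∂_3 = (18 − 17) − 0 = 1, and there is no ∂_3, so H_2 ≅ Z.

(K is a triangulation of the torus T^2.)

Hence the Betti numbers are b_0 = 1, b_1 = 2, b_2 = 1.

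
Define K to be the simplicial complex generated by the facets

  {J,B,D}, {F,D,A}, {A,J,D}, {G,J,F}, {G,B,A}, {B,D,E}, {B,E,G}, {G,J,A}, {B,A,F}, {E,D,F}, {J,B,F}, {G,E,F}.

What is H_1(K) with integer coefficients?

H_1 = Z/2.

We work with the vertex ordering A < B < D < E < F < G < J. The simplices of K, each written with vertices in increasing order, are:

  0-simplices (7): A, B, D, E, F, G, J
  1-simplices (18): AB, AD, AF, AG, AJ, BD, BE, BF, BG, BJ, DE, DF, DJ, EF, EG, FG, FJ, GJ
  2-simplices (12): ABF, ABG, ADF, ADJ, AGJ, BDE, BDJ, BEG, BFJ, DEF, EFG, FGJ

so the chain groups are C_0 ≅ Z^7, C_1 ≅ Z^18, C_2 ≅ Z^12.

The boundary map ∂_1: C_1 → C_0 is given by ∂[p,q] = [q] − [p]. For instance
  ∂AD = D − A.
This gives a 7×18 integer matrix of rank 6; reducing to Smith normal form yields diagonal entries (1,1,1,1,1,1).

The boundary map ∂_2: C_2 → C_1 maps a triangle to the signed sum of its edges. For instance
  ∂BFJ = FJ − BJ + BF,
  ∂ADF = DF − AF + AD.
The 18×12 boundary matrix has rank 12 and Smith normal form diag(1,1,1,1,1,1,1,1,1,1,1,2).

From H_k ≅ ker(∂_k) / im(∂_{k+1}) we obtain:

  H_1: rank ker ∂_1 − rank ∂_2 = (18 − 6) − 12 = 0, and ∂_2 has invariant factor 2 > 1, so H_1 ≅ Z/2.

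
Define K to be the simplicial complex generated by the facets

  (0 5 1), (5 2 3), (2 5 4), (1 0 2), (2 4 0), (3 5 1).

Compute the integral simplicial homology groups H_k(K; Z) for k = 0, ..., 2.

H_0 = Z,  H_1 = Z,  H_2 = 0.

K has 6 vertices, 12 edges, 6 triangles.
rank ∂_0 = 0, rank ∂_1 = 5 ⇒ b_0 = 6 − 0 − 5 = 1; all invariant factors of ∂_1 are 1 so no torsion. So H_0 = Z.
rank ∂_1 = 5, rank ∂_2 = 6 ⇒ b_1 = 12 − 5 − 6 = 1; all invariant factors of ∂_2 are 1 so no torsion. So H_1 = Z.
rank ∂_2 = 6, rank ∂_3 = 0 ⇒ b_2 = 6 − 6 − 0 = 0. So H_2 = 0.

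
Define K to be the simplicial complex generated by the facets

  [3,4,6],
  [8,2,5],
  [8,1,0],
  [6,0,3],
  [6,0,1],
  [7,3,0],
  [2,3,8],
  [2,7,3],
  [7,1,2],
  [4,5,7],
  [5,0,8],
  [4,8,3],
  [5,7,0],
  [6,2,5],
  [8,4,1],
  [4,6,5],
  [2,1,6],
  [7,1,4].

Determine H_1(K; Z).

K has 9 vertices, 27 edges, 18 triangles.
rank ∂_1 = 8, rank ∂_2 = 17 ⇒ b_1 = 27 − 8 − 17 = 2; all invariant factors of ∂_2 are 1 so no torsion. So H_1 = Z^2.

H_1 ≅ Z^2.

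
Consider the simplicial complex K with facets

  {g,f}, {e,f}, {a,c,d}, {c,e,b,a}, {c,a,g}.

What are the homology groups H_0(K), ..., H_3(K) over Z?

We work with the vertex ordering a < b < c < d < e < f < g. The simplices of K, each written with vertices in increasing order, are:

  0-simplices (7): a, b, c, d, e, f, g
  1-simplices (12): ab, ac, ad, ae, ag, bc, be, cd, ce, cg, ef, fg
  2-simplices (6): abc, abe, acd, ace, acg, bce
  3-simplices (1): abce

Hence C_0 ≅ Z^7, C_1 ≅ Z^12, C_2 ≅ Z^6, C_3 ≅ Z^1.

∂_1: C_1 → C_0 sends each edge [p,q] (with p < q) to q − p. For instance
  ∂bc = c − b.
The resulting 7×12 matrix has rank 6, and its Smith normal form has invariant factors (1,1,1,1,1,1).

The boundary map ∂_2: C_2 → C_1 maps a triangle to the signed sum of its edges. For instance
  ∂abc = bc − ac + ab,
  ∂acd = cd − ad + ac.
As a 12×6 matrix over Z this has rank 5, with invariant factors (1,1,1,1,1).

Boundary ∂_3: C_3 → C_2 sends each 3-simplex σ to the alternating sum Σ_i (−1)^i (σ with its i-th vertex removed). For instance
  ∂abce = bce − ace + abe − abc.
The resulting 6×1 matrix has rank 1, and its Smith normal form has invariant factors (1).

From H_k ≅ ker(∂_k) / im(∂_{k+1}) we obtain:

  H_0: rank C_0 − rank ∂_1 = 7 − 6 = 1, and the invariant factors of ∂_1 are all 1, so H_0 ≅ Z.
  H_1: rank ker ∂_1 − rank ∂_2 = (12 − 6) − 5 = 1, and the invariant factors of ∂_2 are all 1, so H_1 ≅ Z.
  H_2: rank ker ∂_2 − rank ∂_3 = (6 − 5) − 1 = 0, and the invariant factors of ∂_3 are all 1, so H_2 ≅ 0.
  H_3: rank ker ∂_3 − rank ∂_4 = (1 − 1) − 0 = 0, and there is no ∂_4, so H_3 ≅ 0.

As a check, the Euler characteristic is 7 − 12 + 6 − 1 = 0, which agrees with 1 − 1 + 0 − 0 = 0.

H_0 = Z,  H_1 = Z,  H_2 = 0,  H_3 = 0.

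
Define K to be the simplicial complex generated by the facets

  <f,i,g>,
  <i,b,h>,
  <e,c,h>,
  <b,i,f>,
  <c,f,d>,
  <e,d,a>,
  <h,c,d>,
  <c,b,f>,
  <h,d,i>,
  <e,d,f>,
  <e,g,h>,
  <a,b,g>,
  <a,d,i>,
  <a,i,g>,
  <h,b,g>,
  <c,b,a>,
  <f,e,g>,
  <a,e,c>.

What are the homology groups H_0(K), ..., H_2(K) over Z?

Take the total order a < b < c < d < e < f < g < h < i on the vertex set. Then K (dimension 2) consists of the simplices:

  0-simplices (9): a, b, c, d, e, f, g, h, i
  1-simplices (27): ab, ac, ad, ae, ag, ai, bc, bf, bg, bh, bi, cd, ce, cf, ch, de, df, dh, di, ef, eg, eh, fg, fi, gh, gi, hi
  2-simplices (18): abc, abg, ace, ade, adi, agi, bcf, bfi, bgh, bhi, cdf, cdh, ceh, def, dhi, efg, egh, fgi

giving chain groups C_0 ≅ Z^9, C_1 ≅ Z^27, C_2 ≅ Z^18.

∂_1: C_1 → C_0 maps an edge to its endpoints' difference, ∂[p,q] = q − p.
The resulting 9×27 matrix has rank 8, and its Smith normal form has invariant factors (1,1,1,1,1,1,1,1).

Boundary ∂_2: C_2 → C_1 sends each 2-simplex [p,q,r] to [q,r] − [p,r] + [p,q]. For instance
  ∂cdf = df − cf + cd,
  ∂ade = de − ae + ad.
As a 27×18 matrix over Z this has rank 18, with invariant factors (1,1,1,1,1,1,1,1,1,1,1,1,1,1,1,1,1,2).

Computing H_k = (kernel of ∂_k) / (image of ∂_{k+1}):

  H_0: rank C_0 − rank ∂_1 = 9 − 8 = 1, and the invariant factors of ∂_1 are all 1, so H_0 ≅ Z.
  H_1: rank ker ∂_1 − rank ∂_2 = (27 − 8) − 18 = 1, and ∂_2 has invariant factor 2 > 1, so H_1 ≅ Z × Z/2.
  H_2: rank ker ∂_2 − rank ∂_3 = (18 − 18) − 0 = 0, and there is no ∂_3, so H_2 ≅ 0.

H_0 ≅ Z,  H_1 ≅ Z × Z/2,  H_2 = 0.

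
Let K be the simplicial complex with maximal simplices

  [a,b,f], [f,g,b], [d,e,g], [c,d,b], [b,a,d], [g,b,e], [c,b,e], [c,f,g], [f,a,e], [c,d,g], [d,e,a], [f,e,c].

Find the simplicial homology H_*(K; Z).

H_0 ≅ Z,  H_1 ≅ Z/2,  H_2 = 0.

Fix the vertex order a < b < c < d < e < f < g and write every simplex with vertices in increasing order. Then dim K = 2 and the simplices of K are:

  0-simplices (7): a, b, c, d, e, f, g
  1-simplices (18): ab, ad, ae, af, bc, bd, be, bf, bg, cd, ce, cf, cg, de, dg, ef, eg, fg
  2-simplices (12): abd, abf, ade, aef, bcd, bce, beg, bfg, cdg, cef, cfg, deg

so the chain groups are C_0 ≅ Z^7, C_1 ≅ Z^18, C_2 ≅ Z^12.

∂_1: C_1 → C_0 maps an edge to its endpoints' difference, ∂[p,q] = q − p.
As a 7×18 matrix over Z this has rank 6, with invariant factors (1,1,1,1,1,1).

∂_2: C_2 → C_1 maps a triangle to the signed sum of its edges. For instance
  ∂bce = ce − be + bc,
  ∂beg = eg − bg + be.
The 18×12 boundary matrix has rank 12 and Smith normal form diag(1,1,1,1,1,1,1,1,1,1,1,2).

From H_k ≅ ker(∂_k) / im(∂_{k+1}) we obtain:

  H_0: rank C_0 − rank ∂_1 = 7 − 6 = 1, and the invariant factors of ∂_1 are all 1, so H_0 = Z.
  H_1: rank ker ∂_1 − rank ∂_2 = (18 − 6) − 12 = 0, and ∂_2 has invariant factor 2 > 1, so H_1 = Z/2.
  H_2: rank ker ∂_2 − rank ∂_3 = (12 − 12) − 0 = 0, and there is no ∂_3, so H_2 = 0.

As a check, the Euler characteristic is 7 − 18 + 12 = 1, which agrees with 1 − 0 + 0 = 1.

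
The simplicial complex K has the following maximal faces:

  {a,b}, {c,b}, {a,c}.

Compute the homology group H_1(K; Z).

H_1 = Z.

Fix the vertex order a < b < c and write every simplex with vertices in increasing order. Then dim K = 1 and the simplices of K are:

  0-simplices (3): a, b, c
  1-simplices (3): ab, ac, bc

giving chain groups C_0 ≅ Z^3, C_1 ≅ Z^3.

The boundary map ∂_1: C_1 → C_0 maps an edge to its endpoints' difference, ∂[p,q] = q − p. For instance
  ∂ac = c − a.
The resulting 3×3 matrix has rank 2, and its Smith normal form has invariant factors (1,1).

From H_k ≅ ker(∂_k) / im(∂_{k+1}) we obtain:

  H_1: rank ker ∂_1 − rank ∂_2 = (3 − 2) − 0 = 1, and there is no ∂_2, so H_1 ≅ Z.

(K is a triangulation of the circle S^1.)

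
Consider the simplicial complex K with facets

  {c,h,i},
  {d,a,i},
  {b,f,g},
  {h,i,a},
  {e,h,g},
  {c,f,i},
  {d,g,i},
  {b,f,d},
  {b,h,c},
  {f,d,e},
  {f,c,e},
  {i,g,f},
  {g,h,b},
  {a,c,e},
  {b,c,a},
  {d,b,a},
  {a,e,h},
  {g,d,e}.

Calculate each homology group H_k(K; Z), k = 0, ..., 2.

We work with the vertex ordering a < b < c < d < e < f < g < h < i. The simplices of K, each written with vertices in increasing order, are:

  0-simplices (9): a, b, c, d, e, f, g, h, i
  1-simplices (27): ab, ac, ad, ae, ah, ai, bc, bd, bf, bg, bh, ce, cf, ch, ci, de, df, dg, di, ef, eg, eh, fg, fi, gh, gi, hi
  2-simplices (18): abc, abd, ace, adi, aeh, ahi, bch, bdf, bfg, bgh, cef, cfi, chi, def, deg, dgi, egh, fgi

giving chain groups C_0 ≅ Z^9, C_1 ≅ Z^27, C_2 ≅ Z^18.

∂_1: C_1 → C_0 is given by ∂[p,q] = [q] − [p]. For instance
  ∂gi = i − g.
As a 9×27 matrix over Z this has rank 8, with invariant factors (1,1,1,1,1,1,1,1).

Boundary ∂_2: C_2 → C_1 maps a triangle to the signed sum of its edges. For instance
  ∂deg = eg − dg + de,
  ∂def = ef − df + de.
The resulting 27×18 matrix has rank 18, and its Smith normal form has invariant factors (1,1,1,1,1,1,1,1,1,1,1,1,1,1,1,1,1,2).

Now H_k = ker ∂_k / im ∂_{k+1}, so:

  H_0: rank C_0 − rank ∂_1 = 9 − 8 = 1, and the invariant factors of ∂_1 are all 1, so H_0 ≅ Z.
  H_1: rank ker ∂_1 − rank ∂_2 = (27 − 8) − 18 = 1, and ∂_2 has invariant factor 2 > 1, so H_1 ≅ Z × Z/2.
  H_2: rank ker ∂_2 − rank ∂_3 = (18 − 18) − 0 = 0, and there is no ∂_3, so H_2 ≅ 0.

(K is a triangulation of the Klein bottle.)

H_0 = Z,  H_1 = Z × Z/2,  H_2 = 0.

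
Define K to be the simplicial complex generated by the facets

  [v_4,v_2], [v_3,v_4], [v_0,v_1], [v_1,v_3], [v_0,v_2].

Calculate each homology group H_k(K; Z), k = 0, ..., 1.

K has 5 vertices, 5 edges.
rank ∂_0 = 0, rank ∂_1 = 4 ⇒ b_0 = 5 − 0 − 4 = 1; all invariant factors of ∂_1 are 1 so no torsion. So H_0 = Z.
rank ∂_1 = 4, rank ∂_2 = 0 ⇒ b_1 = 5 − 4 − 0 = 1. So H_1 = Z.

H_0 = Z,  H_1 = Z.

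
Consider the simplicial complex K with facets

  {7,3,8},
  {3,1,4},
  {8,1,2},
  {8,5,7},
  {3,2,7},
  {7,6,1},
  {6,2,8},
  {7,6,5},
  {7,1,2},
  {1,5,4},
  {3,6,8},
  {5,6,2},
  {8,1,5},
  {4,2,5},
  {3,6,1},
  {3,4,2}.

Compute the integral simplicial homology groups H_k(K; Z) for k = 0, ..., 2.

H_0 ≅ Z,  H_1 ≅ Z^2,  H_2 ≅ Z.

We work with the vertex ordering 1 < 2 < 3 < 4 < 5 < 6 < 7 < 8. The simplices of K, each written with vertices in increasing order, are:

  0-simplices (8): [1], [2], [3], [4], [5], [6], [7], [8]
  1-simplices (24): (24 of them)
  2-simplices (16): [1,2,7], [1,2,8], [1,3,4], [1,3,6], [1,4,5], [1,5,8], [1,6,7], [2,3,4], [2,3,7], [2,4,5], [2,5,6], [2,6,8], [3,6,8], [3,7,8], [5,6,7], [5,7,8]

Hence C_0 ≅ Z^8, C_1 ≅ Z^24, C_2 ≅ Z^16.

Boundary ∂_1: C_1 → C_0 is given by ∂[p,q] = [q] − [p]. For instance
  ∂[4,5] = [5] − [4].
As a 8×24 matrix over Z this has rank 7, with invariant factors (1,1,1,1,1,1,1).

Boundary ∂_2: C_2 → C_1 acts by ∂[p,q,r] = [q,r] − [p,r] + [p,q]. For instance
  ∂[1,3,4] = [3,4] − [1,4] + [1,3],
  ∂[2,5,6] = [5,6] − [2,6] + [2,5].
The 24×16 boundary matrix has rank 15 and Smith normal form diag(1,1,1,1,1,1,1,1,1,1,1,1,1,1,1).

From H_k ≅ ker(∂_k) / im(∂_{k+1}) we obtain:

  H_0: rank C_0 − rank ∂_1 = 8 − 7 = 1, and the invariant factors of ∂_1 are all 1, so H_0 ≅ Z.
  H_1: rank ker ∂_1 − rank ∂_2 = (24 − 7) − 15 = 2, and the invariant factors of ∂_2 are all 1, so H_1 ≅ Z^2.
  H_2: rank ker ∂_2 − rank ∂_3 = (16 − 15) − 0 = 1, and there is no ∂_3, so H_2 ≅ Z.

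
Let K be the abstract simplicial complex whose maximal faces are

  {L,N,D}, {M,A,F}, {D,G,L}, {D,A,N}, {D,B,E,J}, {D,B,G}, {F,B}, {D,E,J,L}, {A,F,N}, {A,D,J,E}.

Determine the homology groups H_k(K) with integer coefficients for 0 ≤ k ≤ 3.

Order the vertices as A < B < D < E < F < G < J < L < M < N. Listing each simplex with vertices in this order, K has dimension 3 with simplices:

  0-simplices (10): A, B, D, E, F, G, J, L, M, N
  1-simplices (23): AD, AE, AF, AJ, AM, AN, BD, BE, BF, BG, BJ, DE, DG, DJ, DL, DN, EJ, EL, FM, FN, GL, JL, LN
  2-simplices (16): ADE, ADJ, ADN, AEJ, AFM, AFN, BDE, BDG, BDJ, BEJ, DEJ, DEL, DGL, DJL, DLN, EJL
  3-simplices (3): ADEJ, BDEJ, DEJL

Hence C_0 ≅ Z^10, C_1 ≅ Z^23, C_2 ≅ Z^16, C_3 ≅ Z^3.

The boundary map ∂_1: C_1 → C_0 maps an edge to its endpoints' difference, ∂[p,q] = q − p. For instance
  ∂DN = N − D.
This gives a 10×23 integer matrix of rank 9; reducing to Smith normal form yields diagonal entries (1,1,1,1,1,1,1,1,1).

Boundary ∂_2: C_2 → C_1 sends each 2-simplex [p,q,r] to [q,r] − [p,r] + [p,q]. For instance
  ∂AEJ = EJ − AJ + AE,
  ∂ADJ = DJ − AJ + AD.
The resulting 23×16 matrix has rank 13, and its Smith normal form has invariant factors (1,1,1,1,1,1,1,1,1,1,1,1,1).

The boundary map ∂_3: C_3 → C_2 sends each 3-simplex σ to the alternating sum Σ_i (−1)^i (σ with its i-th vertex removed). For instance
  ∂DEJL = EJL − DJL + DEL − DEJ,
  ∂ADEJ = DEJ − AEJ + ADJ − ADE.
The resulting 16×3 matrix has rank 3, and its Smith normal form has invariant factors (1,1,1).

Reading off H_k = ker ∂_k / im ∂_{k+1}:

  H_0: rank C_0 − rank ∂_1 = 10 − 9 = 1, and the invariant factors of ∂_1 are all 1, so H_0 = Z.
  H_1: rank ker ∂_1 − rank ∂_2 = (23 − 9) − 13 = 1, and the invariant factors of ∂_2 are all 1, so H_1 = Z.
  H_2: rank ker ∂_2 − rank ∂_3 = (16 − 13) − 3 = 0, and the invariant factors of ∂_3 are all 1, so H_2 = 0.
  H_3: rank ker ∂_3 − rank ∂_4 = (3 − 3) − 0 = 0, and there is no ∂_4, so H_3 = 0.

H_0 ≅ Z,  H_1 ≅ Z,  H_2 = 0,  H_3 = 0.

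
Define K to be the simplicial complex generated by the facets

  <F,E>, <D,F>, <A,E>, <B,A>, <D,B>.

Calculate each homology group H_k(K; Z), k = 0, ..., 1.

H_0 = Z,  H_1 = Z.

We work with the vertex ordering A < B < D < E < F. The simplices of K, each written with vertices in increasing order, are:

  0-simplices (5): A, B, D, E, F
  1-simplices (5): AB, AE, BD, DF, EF

Hence C_0 ≅ Z^5, C_1 ≅ Z^5.

Boundary ∂_1: C_1 → C_0 sends each edge [p,q] (with p < q) to q − p. For instance
  ∂BD = D − B.
The 5×5 boundary matrix has rank 4 and Smith normal form diag(1,1,1,1).

Now H_k = ker ∂_k / im ∂_{k+1}, so:

  H_0: rank C_0 − rank ∂_1 = 5 − 4 = 1, and the invariant factors of ∂_1 are all 1, so H_0 = Z.
  H_1: rank ker ∂_1 − rank ∂_2 = (5 − 4) − 0 = 1, and there is no ∂_2, so H_1 = Z.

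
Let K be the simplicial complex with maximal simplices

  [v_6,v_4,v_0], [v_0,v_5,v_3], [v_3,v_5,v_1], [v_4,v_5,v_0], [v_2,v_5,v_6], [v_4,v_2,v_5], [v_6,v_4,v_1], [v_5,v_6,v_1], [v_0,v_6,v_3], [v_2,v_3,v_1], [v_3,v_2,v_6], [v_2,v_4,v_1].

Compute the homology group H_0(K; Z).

H_0 ≅ Z.

Order the vertices as v_0 < v_1 < v_2 < v_3 < v_4 < v_5 < v_6. Listing each simplex with vertices in this order, K has dimension 2 with simplices:

  0-simplices (7): [v_0], [v_1], [v_2], [v_3], [v_4], [v_5], [v_6]
  1-simplices (18): (18 of them)
  2-simplices (12): (12 of them)

giving chain groups C_0 ≅ Z^7, C_1 ≅ Z^18, C_2 ≅ Z^12.

The boundary map ∂_1: C_1 → C_0 maps an edge to its endpoints' difference, ∂[p,q] = q − p. For instance
  ∂[v_4,v_6] = [v_6] − [v_4].
This gives a 7×18 integer matrix of rank 6; reducing to Smith normal form yields diagonal entries (1,1,1,1,1,1).

Boundary ∂_2: C_2 → C_1 acts by ∂[p,q,r] = [q,r] − [p,r] + [p,q]. For instance
  ∂[v_1,v_5,v_6] = [v_5,v_6] − [v_1,v_6] + [v_1,v_5],
  ∂[v_0,v_3,v_6] = [v_3,v_6] − [v_0,v_6] + [v_0,v_3].
This gives a 18×12 integer matrix of rank 12; reducing to Smith normal form yields diagonal entries (1,1,1,1,1,1,1,1,1,1,1,2).

Now H_k = ker ∂_k / im ∂_{k+1}, so:

  H_0: rank C_0 − rank ∂_1 = 7 − 6 = 1, and the invariant factors of ∂_1 are all 1, so H_0 = Z.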